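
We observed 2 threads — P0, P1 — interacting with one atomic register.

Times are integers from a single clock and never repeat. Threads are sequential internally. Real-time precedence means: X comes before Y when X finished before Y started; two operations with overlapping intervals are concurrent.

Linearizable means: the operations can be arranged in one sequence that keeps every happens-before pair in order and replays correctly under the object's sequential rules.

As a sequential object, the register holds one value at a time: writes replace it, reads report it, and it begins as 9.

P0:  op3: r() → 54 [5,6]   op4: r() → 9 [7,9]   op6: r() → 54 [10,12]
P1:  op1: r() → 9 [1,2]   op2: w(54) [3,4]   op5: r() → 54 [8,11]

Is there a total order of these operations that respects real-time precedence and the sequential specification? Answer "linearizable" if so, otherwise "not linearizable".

not linearizable

through event 8 a valid linearization exists; event 9 (op4 responding at time 9) ends that
a single order respects real time; the 4 completed atomic register operations fail replay along it
no escape via the 1 pending operation (op5): every completion choice fails
sample order op1, op2, op3, op4 (pending dropped) stalls at step 4 — op4 r() → 9 has no legal effect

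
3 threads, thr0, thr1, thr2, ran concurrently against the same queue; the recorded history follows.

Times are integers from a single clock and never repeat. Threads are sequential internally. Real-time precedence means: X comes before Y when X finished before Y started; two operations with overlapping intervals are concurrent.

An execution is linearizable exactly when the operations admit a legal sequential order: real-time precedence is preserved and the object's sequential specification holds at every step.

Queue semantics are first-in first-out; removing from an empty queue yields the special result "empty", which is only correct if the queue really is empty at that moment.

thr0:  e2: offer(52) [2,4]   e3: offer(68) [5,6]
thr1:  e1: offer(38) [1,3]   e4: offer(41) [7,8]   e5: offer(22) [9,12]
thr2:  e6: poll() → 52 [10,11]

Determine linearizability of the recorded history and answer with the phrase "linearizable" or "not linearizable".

a witness: e2, e1, e3, e4, e5, e6
after step 1 (e2 offer(52)): queue <52>
after step 2 (e1 offer(38)): queue <52,38>
after step 3 (e3 offer(68)): queue <52,38,68>
after step 4 (e4 offer(41)): queue <52,38,68,41>
after step 5 (e5 offer(22)): queue <52,38,68,41,22>
after step 6 (e6 poll() → 52): queue <38,68,41,22>

linearizable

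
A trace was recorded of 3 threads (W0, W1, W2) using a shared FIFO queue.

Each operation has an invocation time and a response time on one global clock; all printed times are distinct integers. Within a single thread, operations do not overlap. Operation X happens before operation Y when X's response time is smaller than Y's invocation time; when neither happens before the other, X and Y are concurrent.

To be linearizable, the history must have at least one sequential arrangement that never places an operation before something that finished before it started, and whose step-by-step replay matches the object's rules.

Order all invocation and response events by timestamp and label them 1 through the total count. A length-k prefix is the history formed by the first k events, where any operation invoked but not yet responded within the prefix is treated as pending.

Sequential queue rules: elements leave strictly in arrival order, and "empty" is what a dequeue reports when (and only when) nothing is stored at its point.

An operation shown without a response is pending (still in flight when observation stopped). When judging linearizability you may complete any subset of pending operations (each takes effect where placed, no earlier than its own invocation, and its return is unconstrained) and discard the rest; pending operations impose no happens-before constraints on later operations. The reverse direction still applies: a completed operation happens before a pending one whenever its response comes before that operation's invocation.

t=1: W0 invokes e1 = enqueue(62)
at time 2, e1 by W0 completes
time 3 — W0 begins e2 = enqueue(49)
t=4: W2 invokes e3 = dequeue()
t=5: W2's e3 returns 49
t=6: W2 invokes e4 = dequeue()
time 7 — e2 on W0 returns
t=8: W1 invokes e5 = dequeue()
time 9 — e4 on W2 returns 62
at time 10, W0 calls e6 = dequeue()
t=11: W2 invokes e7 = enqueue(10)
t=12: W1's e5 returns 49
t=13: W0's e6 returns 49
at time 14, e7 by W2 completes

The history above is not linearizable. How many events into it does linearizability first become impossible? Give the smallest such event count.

one valid order for events 1..4 is e1:
after step 1 (e1 enqueue(62)): queue <62>
with event 5 included (e3 responding at time 5), all real-time-consistent orders fail
include/drop combinations of the 1 pending operation (e2) were all tried; none helps
for example e1, e3 (pending dropped) fails at step 2: e3 dequeue() → 49 is not legal there

5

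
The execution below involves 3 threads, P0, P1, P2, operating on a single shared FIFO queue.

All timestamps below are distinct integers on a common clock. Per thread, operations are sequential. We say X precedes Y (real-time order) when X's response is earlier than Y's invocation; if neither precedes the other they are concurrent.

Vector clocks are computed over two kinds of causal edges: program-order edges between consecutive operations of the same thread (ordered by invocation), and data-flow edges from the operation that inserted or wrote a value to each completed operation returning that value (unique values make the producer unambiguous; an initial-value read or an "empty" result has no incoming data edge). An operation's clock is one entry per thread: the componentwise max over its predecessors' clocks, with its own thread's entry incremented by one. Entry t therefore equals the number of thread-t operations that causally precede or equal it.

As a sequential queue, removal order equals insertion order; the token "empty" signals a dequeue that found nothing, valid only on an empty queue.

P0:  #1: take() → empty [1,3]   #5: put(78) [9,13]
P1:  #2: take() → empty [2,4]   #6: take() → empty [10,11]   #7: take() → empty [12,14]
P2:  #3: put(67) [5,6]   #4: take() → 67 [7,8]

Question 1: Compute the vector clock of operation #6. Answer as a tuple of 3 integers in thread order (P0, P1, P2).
(0, 2, 0)

#3, invoked 5, has no incoming edges; only P2's bump applies → (0, 0, 1)
#2, invoked 2, has no incoming edges; only P1's bump applies → (0, 1, 0)
#1, invoked 1, has no incoming edges; only P0's bump applies → (1, 0, 0)
merge at #4 (invoked 7): VC(#3)=(0, 0, 1), own-thread bump on P2 → (0, 0, 2)
merge at #6 (invoked 10): VC(#2)=(0, 1, 0), own-thread bump on P1 → (0, 2, 0)
merge at #5 (invoked 9): VC(#1)=(1, 0, 0), own-thread bump on P0 → (2, 0, 0)
merge at #7 (invoked 12): VC(#6)=(0, 2, 0), own-thread bump on P1 → (0, 3, 0)
target: VC(#6) = (0, 2, 0)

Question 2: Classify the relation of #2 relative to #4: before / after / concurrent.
before

#2 spans [2,4], #4 spans [7,8]
resp(#2)=4 < inv(#4)=7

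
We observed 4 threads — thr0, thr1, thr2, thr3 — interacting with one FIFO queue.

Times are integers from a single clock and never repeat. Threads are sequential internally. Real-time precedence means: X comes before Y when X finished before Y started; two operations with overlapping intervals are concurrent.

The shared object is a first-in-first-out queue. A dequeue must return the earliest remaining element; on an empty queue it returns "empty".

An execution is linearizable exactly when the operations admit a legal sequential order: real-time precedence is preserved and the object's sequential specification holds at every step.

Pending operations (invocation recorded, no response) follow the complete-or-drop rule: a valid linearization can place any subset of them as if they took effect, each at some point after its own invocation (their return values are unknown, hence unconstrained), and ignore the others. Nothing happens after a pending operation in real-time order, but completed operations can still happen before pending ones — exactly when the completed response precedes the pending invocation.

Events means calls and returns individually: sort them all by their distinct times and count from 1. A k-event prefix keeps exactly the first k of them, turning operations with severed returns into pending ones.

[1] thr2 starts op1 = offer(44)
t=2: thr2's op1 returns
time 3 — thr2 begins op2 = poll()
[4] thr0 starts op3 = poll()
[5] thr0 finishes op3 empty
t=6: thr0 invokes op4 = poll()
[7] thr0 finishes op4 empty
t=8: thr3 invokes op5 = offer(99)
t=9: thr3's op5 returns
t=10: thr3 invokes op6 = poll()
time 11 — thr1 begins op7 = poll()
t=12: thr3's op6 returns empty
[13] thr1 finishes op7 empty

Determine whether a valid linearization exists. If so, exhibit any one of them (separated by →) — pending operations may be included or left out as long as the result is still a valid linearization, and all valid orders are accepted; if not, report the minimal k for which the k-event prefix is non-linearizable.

through event 12 a valid linearization exists; event 13 (op7 responding at time 13) ends that
every one of the 2 real-time-consistent orders over 6 completed FIFO queue ops fails the sequential spec
completion choices over the 1 pending operation (op2) were checked; none helps
take op1, op3, op4, op5, op6, op7 (pending dropped): step 2 already fails, because op3 poll() → empty cannot occur there
take op1, op3, op4, op5, op7, op6 (pending dropped): step 2 already fails, because op3 poll() → empty cannot occur there

not linearizable — minimal violating prefix: 13 events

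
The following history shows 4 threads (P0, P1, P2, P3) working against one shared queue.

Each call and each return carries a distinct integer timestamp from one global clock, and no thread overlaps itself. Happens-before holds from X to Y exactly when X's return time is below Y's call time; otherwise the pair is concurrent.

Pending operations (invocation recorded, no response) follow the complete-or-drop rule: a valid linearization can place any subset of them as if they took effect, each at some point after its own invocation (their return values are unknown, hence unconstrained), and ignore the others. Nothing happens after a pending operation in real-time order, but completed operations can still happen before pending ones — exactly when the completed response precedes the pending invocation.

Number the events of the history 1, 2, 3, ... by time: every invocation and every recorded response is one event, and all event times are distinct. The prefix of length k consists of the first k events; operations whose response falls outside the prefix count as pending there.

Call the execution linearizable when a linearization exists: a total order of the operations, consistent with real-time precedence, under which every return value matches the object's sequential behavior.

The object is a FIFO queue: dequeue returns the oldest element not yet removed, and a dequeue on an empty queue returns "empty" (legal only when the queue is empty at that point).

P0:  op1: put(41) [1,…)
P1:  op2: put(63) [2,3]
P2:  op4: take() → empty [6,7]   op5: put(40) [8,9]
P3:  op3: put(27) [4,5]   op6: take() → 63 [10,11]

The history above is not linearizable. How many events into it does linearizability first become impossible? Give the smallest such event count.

one valid order for events 1..6 is op1, op2, op3:
step 1: op1 put(41) (pending, included) — queue <41>
step 2: op2 put(63) — queue <41,63>
step 3: op3 put(27) — queue <41,63,27>
adding event 7 (op4 responds at 7) leaves no legal real-time order
include/drop combinations of the 1 pending operation (op1) were all tried; none helps
for example op2, op3, op4 (pending dropped) fails at step 3: op4 take() → empty is not legal there

7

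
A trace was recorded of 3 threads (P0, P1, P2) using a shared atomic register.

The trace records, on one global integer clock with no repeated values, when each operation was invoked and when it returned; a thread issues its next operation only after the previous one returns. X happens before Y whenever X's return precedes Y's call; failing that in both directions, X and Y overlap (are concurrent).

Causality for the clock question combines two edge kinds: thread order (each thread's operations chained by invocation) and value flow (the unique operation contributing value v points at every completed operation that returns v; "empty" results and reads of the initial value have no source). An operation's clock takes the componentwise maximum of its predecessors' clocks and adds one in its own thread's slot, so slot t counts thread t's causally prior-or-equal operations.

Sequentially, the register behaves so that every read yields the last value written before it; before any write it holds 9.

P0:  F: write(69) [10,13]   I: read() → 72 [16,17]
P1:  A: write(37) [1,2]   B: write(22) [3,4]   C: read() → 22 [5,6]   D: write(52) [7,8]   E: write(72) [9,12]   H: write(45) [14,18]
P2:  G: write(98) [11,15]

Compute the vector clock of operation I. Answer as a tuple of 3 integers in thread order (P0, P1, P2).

(2, 5, 0)

G (invocation 11): nothing precedes it; P2's component alone gives (0, 0, 1)
A (invocation 1): nothing precedes it; P1's component alone gives (0, 1, 0)
F (invocation 10): nothing precedes it; P0's component alone gives (1, 0, 0)
invoked at 3, B merges VC(A)=(0, 1, 0) and bumps P1's slot → (0, 2, 0)
invoked at 5, C merges VC(B)=(0, 2, 0) and bumps P1's slot → (0, 3, 0)
invoked at 7, D merges VC(C)=(0, 3, 0) and bumps P1's slot → (0, 4, 0)
invoked at 9, E merges VC(D)=(0, 4, 0) and bumps P1's slot → (0, 5, 0)
invoked at 14, H merges VC(E)=(0, 5, 0) and bumps P1's slot → (0, 6, 0)
invoked at 16, I merges VC(E)=(0, 5, 0), VC(F)=(1, 0, 0) and bumps P0's slot → (2, 5, 0)
target: VC(I) = (2, 5, 0)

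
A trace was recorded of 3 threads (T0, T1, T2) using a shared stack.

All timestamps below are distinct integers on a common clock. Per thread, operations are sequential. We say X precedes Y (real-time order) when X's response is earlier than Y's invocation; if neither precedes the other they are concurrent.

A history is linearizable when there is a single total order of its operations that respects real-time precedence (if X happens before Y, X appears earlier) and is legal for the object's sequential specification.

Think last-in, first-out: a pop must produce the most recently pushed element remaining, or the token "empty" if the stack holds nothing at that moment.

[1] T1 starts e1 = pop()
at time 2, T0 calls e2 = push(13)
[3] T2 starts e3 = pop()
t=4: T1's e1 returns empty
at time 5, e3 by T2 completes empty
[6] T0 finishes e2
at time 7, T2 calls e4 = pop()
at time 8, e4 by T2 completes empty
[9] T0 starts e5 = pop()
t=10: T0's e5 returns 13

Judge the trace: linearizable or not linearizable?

already the first 8 events (up to e4's response at time 8) admit no linearization; the first 7 still do
every one of the 6 real-time-consistent orders over 4 completed stack ops fails the sequential spec
for example e1, e2, e3, e4 fails at step 3: e3 pop() → empty is not legal there
for example e1, e3, e2, e4 fails at step 4: e4 pop() → empty is not legal there

not linearizable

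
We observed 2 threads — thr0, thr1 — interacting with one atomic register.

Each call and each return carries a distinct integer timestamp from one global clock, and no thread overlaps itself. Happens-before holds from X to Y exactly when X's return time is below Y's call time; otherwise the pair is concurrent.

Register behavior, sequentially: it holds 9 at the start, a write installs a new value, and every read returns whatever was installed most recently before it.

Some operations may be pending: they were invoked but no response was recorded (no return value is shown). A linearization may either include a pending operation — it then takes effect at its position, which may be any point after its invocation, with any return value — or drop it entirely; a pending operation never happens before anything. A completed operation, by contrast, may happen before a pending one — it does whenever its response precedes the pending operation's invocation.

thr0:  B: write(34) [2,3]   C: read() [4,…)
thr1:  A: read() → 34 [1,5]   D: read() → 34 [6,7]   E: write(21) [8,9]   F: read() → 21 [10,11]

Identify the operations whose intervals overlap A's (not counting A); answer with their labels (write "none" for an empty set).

B, C

overlap test against A [1,5]: concurrent iff the interval meets 1..5
B [2,3]: concurrent
C [4,…): concurrent
D [6,7]: after
E [8,9]: after
F [10,11]: after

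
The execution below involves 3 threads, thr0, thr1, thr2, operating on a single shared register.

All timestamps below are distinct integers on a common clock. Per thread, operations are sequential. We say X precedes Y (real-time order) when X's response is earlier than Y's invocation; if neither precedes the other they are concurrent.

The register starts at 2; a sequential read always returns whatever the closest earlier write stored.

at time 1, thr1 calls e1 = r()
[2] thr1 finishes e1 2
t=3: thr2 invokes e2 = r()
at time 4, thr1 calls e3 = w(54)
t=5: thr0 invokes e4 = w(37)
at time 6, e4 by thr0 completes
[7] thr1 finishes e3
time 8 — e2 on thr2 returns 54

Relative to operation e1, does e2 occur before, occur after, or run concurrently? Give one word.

e2 spans [3,8], e1 spans [1,2]
resp(e1)=2 < inv(e2)=3

after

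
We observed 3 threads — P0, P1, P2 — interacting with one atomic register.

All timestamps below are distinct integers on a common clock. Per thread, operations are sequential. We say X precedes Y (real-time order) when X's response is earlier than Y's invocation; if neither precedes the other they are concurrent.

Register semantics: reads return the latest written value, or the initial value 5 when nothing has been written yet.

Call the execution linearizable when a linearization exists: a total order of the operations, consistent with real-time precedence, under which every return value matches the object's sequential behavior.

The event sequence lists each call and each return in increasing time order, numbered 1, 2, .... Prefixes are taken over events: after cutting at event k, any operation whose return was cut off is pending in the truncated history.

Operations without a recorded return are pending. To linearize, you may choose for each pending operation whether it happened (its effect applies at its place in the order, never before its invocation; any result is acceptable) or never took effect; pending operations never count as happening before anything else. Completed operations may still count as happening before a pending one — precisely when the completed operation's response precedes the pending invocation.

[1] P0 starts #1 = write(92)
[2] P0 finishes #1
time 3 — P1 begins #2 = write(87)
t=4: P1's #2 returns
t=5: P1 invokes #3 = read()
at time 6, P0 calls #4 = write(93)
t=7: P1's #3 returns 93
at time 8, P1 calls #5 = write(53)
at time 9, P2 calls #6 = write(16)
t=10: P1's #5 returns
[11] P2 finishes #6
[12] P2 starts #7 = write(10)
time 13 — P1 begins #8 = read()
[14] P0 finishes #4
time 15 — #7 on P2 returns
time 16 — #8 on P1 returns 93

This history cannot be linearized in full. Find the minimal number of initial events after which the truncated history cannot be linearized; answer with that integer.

16

events 1..15 are linearizable, e.g. via #1, #2, #4, #3, #5, #6, #7:
after step 1 (#1 write(92)): value 92
after step 2 (#2 write(87)): value 87
after step 3 (#4 write(93)): value 93
after step 4 (#3 read() → 93): value 93
after step 5 (#5 write(53)): value 53
after step 6 (#6 write(16)): value 16
after step 7 (#7 write(10)): value 10
adding event 16 (#8 responds at 16) leaves no legal real-time order
sample order #1, #2, #3, #4, #5, #6, #7, #8 stalls at step 3 — #3 read() → 93 has no legal effect
sample order #1, #2, #3, #4, #5, #6, #8, #7 stalls at step 3 — #3 read() → 93 has no legal effect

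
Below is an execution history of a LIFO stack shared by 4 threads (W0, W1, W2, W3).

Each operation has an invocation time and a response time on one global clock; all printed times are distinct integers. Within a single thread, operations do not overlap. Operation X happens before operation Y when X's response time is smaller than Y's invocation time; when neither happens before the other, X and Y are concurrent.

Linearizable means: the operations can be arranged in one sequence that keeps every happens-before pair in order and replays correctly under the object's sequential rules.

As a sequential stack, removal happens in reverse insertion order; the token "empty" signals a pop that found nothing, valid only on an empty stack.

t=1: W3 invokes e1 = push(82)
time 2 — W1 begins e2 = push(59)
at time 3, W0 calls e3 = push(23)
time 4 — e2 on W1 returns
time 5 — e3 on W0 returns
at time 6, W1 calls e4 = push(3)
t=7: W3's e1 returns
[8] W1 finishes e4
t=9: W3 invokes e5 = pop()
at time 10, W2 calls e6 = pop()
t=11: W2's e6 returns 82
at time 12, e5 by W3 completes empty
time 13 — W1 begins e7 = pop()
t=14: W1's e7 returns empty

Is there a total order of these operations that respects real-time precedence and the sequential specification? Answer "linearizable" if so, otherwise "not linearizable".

already the first 12 events (up to e5's response at time 12) admit no linearization; the first 11 still do
no legal order exists: 16 real-time-consistent candidates over 6 completed LIFO stack operations, all rejected
one such order, e1, e2, e3, e4, e5, e6, breaks at step 5 where e5 pop() → empty is illegal
one such order, e1, e2, e3, e4, e6, e5, breaks at step 5 where e6 pop() → 82 is illegal

not linearizable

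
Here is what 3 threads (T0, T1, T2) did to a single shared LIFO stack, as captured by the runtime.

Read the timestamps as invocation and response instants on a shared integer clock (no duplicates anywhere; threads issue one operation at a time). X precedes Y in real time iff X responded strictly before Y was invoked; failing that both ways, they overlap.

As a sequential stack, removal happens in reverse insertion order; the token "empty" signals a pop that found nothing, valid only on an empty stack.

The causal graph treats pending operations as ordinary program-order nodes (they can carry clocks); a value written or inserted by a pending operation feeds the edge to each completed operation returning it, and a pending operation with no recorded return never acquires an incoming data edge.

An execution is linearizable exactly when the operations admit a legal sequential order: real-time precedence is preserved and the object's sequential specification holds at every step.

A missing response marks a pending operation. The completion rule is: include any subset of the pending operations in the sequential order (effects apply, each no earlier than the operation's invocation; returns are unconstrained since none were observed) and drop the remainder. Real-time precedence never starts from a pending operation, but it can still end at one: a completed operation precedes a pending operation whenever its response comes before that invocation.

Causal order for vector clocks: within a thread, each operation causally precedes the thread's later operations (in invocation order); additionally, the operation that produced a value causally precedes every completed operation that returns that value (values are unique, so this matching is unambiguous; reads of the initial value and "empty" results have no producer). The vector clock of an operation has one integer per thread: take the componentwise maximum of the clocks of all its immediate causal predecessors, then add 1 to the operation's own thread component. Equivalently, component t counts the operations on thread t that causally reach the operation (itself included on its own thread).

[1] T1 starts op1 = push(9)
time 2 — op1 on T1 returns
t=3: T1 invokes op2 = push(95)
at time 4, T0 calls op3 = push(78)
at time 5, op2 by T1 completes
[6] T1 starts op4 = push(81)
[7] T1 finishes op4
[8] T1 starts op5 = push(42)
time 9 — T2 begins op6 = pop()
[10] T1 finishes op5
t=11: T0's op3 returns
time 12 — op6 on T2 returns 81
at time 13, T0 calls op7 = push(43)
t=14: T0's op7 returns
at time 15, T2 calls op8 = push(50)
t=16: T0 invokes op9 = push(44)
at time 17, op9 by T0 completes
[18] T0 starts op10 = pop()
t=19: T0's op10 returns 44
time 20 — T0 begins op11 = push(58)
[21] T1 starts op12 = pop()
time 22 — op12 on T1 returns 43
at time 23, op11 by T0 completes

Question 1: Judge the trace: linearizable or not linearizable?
a witness: op1, op2, op3, op4, op6, op5, op7, op9, op10, op12, op8, op11
1. op1 push(9), leaving stack <9>
2. op2 push(95), leaving stack <9,95>
3. op3 push(78), leaving stack <9,95,78>
4. op4 push(81), leaving stack <9,95,78,81>
5. op6 pop() → 81, leaving stack <9,95,78>
6. op5 push(42), leaving stack <9,95,78,42>
7. op7 push(43), leaving stack <9,95,78,42,43>
8. op9 push(44), leaving stack <9,95,78,42,43,44>
9. op10 pop() → 44, leaving stack <9,95,78,42,43>
10. op12 pop() → 43, leaving stack <9,95,78,42>
11. op8 push(50) (pending, included), leaving stack <9,95,78,42,50>
12. op11 push(58), leaving stack <9,95,78,42,50,58>

linearizable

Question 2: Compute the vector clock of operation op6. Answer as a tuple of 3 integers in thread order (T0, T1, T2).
Answer: (0, 3, 1)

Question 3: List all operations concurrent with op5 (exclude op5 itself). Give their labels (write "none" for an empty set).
Answer: op3, op6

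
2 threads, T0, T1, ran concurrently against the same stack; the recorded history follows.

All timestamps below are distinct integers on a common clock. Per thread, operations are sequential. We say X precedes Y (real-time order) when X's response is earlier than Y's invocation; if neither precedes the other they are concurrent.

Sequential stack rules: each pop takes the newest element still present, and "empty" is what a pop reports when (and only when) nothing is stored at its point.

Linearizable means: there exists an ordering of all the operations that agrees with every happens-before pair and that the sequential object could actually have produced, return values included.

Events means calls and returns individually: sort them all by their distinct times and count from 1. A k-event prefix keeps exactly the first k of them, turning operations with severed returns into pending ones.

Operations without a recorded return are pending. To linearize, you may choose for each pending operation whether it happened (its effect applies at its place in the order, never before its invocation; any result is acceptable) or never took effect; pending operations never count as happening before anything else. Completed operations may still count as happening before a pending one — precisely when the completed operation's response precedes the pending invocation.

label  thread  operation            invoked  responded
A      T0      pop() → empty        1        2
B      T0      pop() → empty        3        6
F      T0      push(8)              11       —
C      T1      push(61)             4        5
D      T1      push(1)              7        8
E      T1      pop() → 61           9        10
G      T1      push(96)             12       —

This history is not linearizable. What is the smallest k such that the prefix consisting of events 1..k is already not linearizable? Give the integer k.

a valid linearization of events 1..9 exists, for instance A, B, C, D:
1. A pop() → empty, leaving stack <>
2. B pop() → empty, leaving stack <>
3. C push(61), leaving stack <61>
4. D push(1), leaving stack <61,1>
once event 10 joins (E's response, time 10), exhaustive search finds no witness
sample order A, B, C, D, E stalls at step 5 — E pop() → 61 has no legal effect
sample order A, C, B, D, E stalls at step 3 — B pop() → empty has no legal effect

10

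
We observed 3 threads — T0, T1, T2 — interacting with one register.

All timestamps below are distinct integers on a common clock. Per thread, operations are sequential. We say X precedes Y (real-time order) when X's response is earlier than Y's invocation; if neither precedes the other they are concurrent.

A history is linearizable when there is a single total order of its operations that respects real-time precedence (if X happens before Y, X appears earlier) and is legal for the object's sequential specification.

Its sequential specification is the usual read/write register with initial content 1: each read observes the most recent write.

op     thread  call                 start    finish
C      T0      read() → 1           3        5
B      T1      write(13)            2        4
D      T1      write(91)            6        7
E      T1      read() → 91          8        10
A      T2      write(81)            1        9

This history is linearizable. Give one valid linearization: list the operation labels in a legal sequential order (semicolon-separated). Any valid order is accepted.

after step 1 (C read() → 1): value 1
after step 2 (A write(81)): value 81
after step 3 (B write(13)): value 13
after step 4 (D write(91)): value 91
after step 5 (E read() → 91): value 91

C; A; B; D; E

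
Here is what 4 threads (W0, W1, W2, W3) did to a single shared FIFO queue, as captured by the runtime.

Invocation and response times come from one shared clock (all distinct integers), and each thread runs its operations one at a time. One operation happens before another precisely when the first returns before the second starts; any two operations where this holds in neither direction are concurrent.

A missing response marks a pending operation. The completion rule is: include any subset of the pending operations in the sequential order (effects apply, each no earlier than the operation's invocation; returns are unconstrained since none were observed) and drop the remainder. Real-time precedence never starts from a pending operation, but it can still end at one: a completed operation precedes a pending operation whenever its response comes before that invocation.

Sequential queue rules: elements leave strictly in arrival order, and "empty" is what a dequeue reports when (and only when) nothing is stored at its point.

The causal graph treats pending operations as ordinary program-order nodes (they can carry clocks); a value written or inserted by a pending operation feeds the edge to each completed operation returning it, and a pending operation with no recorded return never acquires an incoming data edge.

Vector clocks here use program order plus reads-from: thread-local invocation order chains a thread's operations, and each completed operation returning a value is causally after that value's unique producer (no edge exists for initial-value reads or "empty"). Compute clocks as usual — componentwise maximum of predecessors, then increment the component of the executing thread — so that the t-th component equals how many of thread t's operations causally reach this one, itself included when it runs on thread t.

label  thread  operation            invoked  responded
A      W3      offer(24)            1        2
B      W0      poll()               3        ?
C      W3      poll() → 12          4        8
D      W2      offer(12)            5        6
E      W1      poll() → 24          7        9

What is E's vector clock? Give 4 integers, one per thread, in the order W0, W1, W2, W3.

VC(A, invoked at 1): no causal predecessors; +1 on W3 → (0, 0, 0, 1)
VC(D, invoked at 5): no causal predecessors; +1 on W2 → (0, 0, 1, 0)
VC(B, invoked at 3): no causal predecessors; +1 on W0 → (1, 0, 0, 0)
VC(E, invoked at 7): max of VC(A)=(0, 0, 0, 1), then +1 on thread W1 → (0, 1, 0, 1)
VC(C, invoked at 4): max of VC(A)=(0, 0, 0, 1), VC(D)=(0, 0, 1, 0), then +1 on thread W3 → (0, 0, 1, 2)
target: VC(E) = (0, 1, 0, 1)

(0, 1, 0, 1)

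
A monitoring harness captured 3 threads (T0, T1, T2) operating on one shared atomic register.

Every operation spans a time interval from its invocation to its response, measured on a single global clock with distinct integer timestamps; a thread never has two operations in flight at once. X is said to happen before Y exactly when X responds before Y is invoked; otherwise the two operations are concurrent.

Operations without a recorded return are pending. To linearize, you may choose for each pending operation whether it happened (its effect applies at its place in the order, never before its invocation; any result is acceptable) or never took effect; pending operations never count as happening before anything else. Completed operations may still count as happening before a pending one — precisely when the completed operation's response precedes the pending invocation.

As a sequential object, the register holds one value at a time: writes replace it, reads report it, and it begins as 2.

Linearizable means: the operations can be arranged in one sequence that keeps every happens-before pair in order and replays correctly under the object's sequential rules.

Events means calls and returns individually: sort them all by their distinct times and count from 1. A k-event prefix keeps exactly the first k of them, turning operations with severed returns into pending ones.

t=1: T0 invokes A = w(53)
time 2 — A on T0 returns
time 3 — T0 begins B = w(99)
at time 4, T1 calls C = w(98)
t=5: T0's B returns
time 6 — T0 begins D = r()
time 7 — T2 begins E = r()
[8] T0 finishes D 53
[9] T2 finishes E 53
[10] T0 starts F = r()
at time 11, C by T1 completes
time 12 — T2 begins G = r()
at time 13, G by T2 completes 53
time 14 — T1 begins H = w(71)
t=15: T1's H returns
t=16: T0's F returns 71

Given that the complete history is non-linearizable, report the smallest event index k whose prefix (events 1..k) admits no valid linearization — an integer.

8

a valid linearization of events 1..7 exists, for instance A, B:
1. A w(53), leaving value 53
2. B w(99), leaving value 99
event 8 — D's response, time 8 — after it, nothing linearizes
completion choices over the 2 pending operations (C, E) were checked; none helps
for example A, B, D (pending dropped) fails at step 3: D r() → 53 is not legal there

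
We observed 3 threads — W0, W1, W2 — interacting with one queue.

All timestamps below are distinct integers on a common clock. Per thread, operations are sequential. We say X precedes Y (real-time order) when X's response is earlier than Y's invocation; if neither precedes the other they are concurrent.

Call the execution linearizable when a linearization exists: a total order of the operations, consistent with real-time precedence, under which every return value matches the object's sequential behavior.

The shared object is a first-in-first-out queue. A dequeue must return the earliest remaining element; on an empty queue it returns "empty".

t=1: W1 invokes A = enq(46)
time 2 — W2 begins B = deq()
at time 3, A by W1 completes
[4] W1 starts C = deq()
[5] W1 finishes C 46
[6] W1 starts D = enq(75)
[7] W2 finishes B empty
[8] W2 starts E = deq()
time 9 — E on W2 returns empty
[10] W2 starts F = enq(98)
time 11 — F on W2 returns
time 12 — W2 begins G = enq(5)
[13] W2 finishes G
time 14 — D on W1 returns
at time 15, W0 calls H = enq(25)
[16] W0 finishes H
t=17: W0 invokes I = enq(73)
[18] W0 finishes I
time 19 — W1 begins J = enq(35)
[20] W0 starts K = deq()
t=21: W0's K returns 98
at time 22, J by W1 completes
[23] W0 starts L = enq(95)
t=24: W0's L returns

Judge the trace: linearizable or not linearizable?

linearizable

witness order: A, C, B, E, F, D, G, H, I, J, K, L
after step 1 (A enq(46)): queue <46>
after step 2 (C deq() → 46): queue <>
after step 3 (B deq() → empty): queue <>
after step 4 (E deq() → empty): queue <>
after step 5 (F enq(98)): queue <98>
after step 6 (D enq(75)): queue <98,75>
after step 7 (G enq(5)): queue <98,75,5>
after step 8 (H enq(25)): queue <98,75,5,25>
after step 9 (I enq(73)): queue <98,75,5,25,73>
after step 10 (J enq(35)): queue <98,75,5,25,73,35>
after step 11 (K deq() → 98): queue <75,5,25,73,35>
after step 12 (L enq(95)): queue <75,5,25,73,35,95>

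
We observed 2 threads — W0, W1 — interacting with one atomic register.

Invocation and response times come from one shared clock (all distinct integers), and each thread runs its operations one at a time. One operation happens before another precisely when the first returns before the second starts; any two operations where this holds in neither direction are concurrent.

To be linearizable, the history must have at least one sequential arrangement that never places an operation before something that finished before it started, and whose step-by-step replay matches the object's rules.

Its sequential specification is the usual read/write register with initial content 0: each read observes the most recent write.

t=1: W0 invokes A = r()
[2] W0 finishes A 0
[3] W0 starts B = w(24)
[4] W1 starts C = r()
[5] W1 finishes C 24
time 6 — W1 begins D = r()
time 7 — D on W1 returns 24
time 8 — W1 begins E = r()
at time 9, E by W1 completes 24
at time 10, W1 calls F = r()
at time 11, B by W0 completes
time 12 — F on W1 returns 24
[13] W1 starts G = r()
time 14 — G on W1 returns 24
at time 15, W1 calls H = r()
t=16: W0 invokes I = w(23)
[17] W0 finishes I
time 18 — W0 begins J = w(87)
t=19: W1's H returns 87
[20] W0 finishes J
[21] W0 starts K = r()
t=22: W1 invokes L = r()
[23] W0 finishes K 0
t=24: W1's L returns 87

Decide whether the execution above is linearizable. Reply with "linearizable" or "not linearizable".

events 1..22 are fine; event 23 — the response of K at time 23 — makes the prefix non-linearizable
all 15 real-time-respecting orders fail — 11 completed atomic register operations, no legal replay
include/drop combinations of the 1 pending operation (L) were all tried; none helps
take A, B, C, D, E, F, G, H, I, J, K (pending dropped): step 8 already fails, because H r() → 87 cannot occur there
take A, B, C, D, E, F, G, I, H, J, K (pending dropped): step 9 already fails, because H r() → 87 cannot occur there

not linearizable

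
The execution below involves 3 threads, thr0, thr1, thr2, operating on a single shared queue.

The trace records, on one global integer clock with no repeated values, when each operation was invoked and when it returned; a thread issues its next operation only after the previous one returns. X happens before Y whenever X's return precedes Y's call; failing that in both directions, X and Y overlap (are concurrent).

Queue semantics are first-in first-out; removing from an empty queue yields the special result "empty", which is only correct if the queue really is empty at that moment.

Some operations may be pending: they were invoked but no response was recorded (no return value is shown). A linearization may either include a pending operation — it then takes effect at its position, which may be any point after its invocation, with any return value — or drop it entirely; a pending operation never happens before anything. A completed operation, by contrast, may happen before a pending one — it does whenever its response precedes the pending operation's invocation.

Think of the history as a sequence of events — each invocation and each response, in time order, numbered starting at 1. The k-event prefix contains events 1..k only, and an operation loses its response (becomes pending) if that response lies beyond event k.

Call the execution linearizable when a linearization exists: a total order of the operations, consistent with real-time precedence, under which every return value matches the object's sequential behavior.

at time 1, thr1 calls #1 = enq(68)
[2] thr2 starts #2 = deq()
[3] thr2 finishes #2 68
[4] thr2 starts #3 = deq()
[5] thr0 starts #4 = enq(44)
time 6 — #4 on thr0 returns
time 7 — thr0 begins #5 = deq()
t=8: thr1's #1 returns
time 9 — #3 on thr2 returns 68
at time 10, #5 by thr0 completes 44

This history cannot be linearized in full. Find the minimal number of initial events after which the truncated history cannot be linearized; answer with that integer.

9

a valid linearization of events 1..8 exists, for instance #1, #2, #3, #4:
1. #1 enq(68), leaving queue <68>
2. #2 deq() → 68, leaving queue <>
3. #3 deq() (pending, included), leaving queue <>
4. #4 enq(44), leaving queue <44>
event 9 — #3's response, time 9 — after it, nothing linearizes
no escape via the 1 pending operation (#5): every completion choice fails
take #1, #2, #3, #4 (pending dropped): step 3 already fails, because #3 deq() → 68 cannot occur there
take #1, #2, #4, #3 (pending dropped): step 4 already fails, because #3 deq() → 68 cannot occur there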